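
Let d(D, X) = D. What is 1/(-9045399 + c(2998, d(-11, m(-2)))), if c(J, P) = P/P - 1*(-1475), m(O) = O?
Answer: -1/9043923 ≈ -1.1057e-7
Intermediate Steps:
c(J, P) = 1476 (c(J, P) = 1 + 1475 = 1476)
1/(-9045399 + c(2998, d(-11, m(-2)))) = 1/(-9045399 + 1476) = 1/(-9043923) = -1/9043923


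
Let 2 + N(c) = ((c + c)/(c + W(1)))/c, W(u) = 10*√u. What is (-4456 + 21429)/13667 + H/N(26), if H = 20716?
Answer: -5095666241/478345 ≈ -10653.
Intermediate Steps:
N(c) = -2 + 2/(10 + c) (N(c) = -2 + ((c + c)/(c + 10*√1))/c = -2 + ((2*c)/(c + 10*1))/c = -2 + ((2*c)/(c + 10))/c = -2 + ((2*c)/(10 + c))/c = -2 + (2*c/(10 + c))/c = -2 + 2/(10 + c))
(-4456 + 21429)/13667 + H/N(26) = (-4456 + 21429)/13667 + 20716/((2*(-9 - 1*26)/(10 + 26))) = 16973*(1/13667) + 20716/((2*(-9 - 26)/36)) = 16973/13667 + 20716/((2*(1/36)*(-35))) = 16973/13667 + 20716/(-35/18) = 16973/13667 + 20716*(-18/35) = 16973/13667 - 372888/35 = -5095666241/478345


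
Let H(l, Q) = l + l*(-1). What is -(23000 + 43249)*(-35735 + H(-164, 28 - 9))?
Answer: 2367408015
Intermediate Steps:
H(l, Q) = 0 (H(l, Q) = l - l = 0)
-(23000 + 43249)*(-35735 + H(-164, 28 - 9)) = -(23000 + 43249)*(-35735 + 0) = -66249*(-35735) = -1*(-2367408015) = 2367408015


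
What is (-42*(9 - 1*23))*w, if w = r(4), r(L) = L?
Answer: 2352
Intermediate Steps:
w = 4
(-42*(9 - 1*23))*w = -42*(9 - 1*23)*4 = -42*(9 - 23)*4 = -42*(-14)*4 = 588*4 = 2352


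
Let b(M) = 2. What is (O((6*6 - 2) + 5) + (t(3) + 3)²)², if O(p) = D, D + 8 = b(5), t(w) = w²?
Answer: 19044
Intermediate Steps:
D = -6 (D = -8 + 2 = -6)
O(p) = -6
(O((6*6 - 2) + 5) + (t(3) + 3)²)² = (-6 + (3² + 3)²)² = (-6 + (9 + 3)²)² = (-6 + 12²)² = (-6 + 144)² = 138² = 19044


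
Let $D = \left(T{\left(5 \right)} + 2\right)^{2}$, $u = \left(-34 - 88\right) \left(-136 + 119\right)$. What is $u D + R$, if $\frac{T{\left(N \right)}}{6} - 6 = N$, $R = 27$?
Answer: $9590203$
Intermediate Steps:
$T{\left(N \right)} = 36 + 6 N$
$u = 2074$ ($u = \left(-122\right) \left(-17\right) = 2074$)
$D = 4624$ ($D = \left(\left(36 + 6 \cdot 5\right) + 2\right)^{2} = \left(\left(36 + 30\right) + 2\right)^{2} = \left(66 + 2\right)^{2} = 68^{2} = 4624$)
$u D + R = 2074 \cdot 4624 + 27 = 9590176 + 27 = 9590203$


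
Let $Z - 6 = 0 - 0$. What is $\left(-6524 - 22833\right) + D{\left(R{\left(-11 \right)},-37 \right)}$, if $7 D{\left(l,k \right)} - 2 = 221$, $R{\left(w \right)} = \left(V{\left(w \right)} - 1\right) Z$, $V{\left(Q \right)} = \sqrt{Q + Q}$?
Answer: $- \frac{205276}{7} \approx -29325.0$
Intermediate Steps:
$Z = 6$ ($Z = 6 + \left(0 - 0\right) = 6 + \left(0 + 0\right) = 6 + 0 = 6$)
$V{\left(Q \right)} = \sqrt{2} \sqrt{Q}$ ($V{\left(Q \right)} = \sqrt{2 Q} = \sqrt{2} \sqrt{Q}$)
$R{\left(w \right)} = -6 + 6 \sqrt{2} \sqrt{w}$ ($R{\left(w \right)} = \left(\sqrt{2} \sqrt{w} - 1\right) 6 = \left(-1 + \sqrt{2} \sqrt{w}\right) 6 = -6 + 6 \sqrt{2} \sqrt{w}$)
$D{\left(l,k \right)} = \frac{223}{7}$ ($D{\left(l,k \right)} = \frac{2}{7} + \frac{1}{7} \cdot 221 = \frac{2}{7} + \frac{221}{7} = \frac{223}{7}$)
$\left(-6524 - 22833\right) + D{\left(R{\left(-11 \right)},-37 \right)} = \left(-6524 - 22833\right) + \frac{223}{7} = -29357 + \frac{223}{7} = - \frac{205276}{7}$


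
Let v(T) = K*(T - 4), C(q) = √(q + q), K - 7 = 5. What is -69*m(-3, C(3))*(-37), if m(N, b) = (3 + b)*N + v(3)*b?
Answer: -22977 - 38295*√6 ≈ -1.1678e+5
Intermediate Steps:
K = 12 (K = 7 + 5 = 12)
C(q) = √2*√q (C(q) = √(2*q) = √2*√q)
v(T) = -48 + 12*T (v(T) = 12*(T - 4) = 12*(-4 + T) = -48 + 12*T)
m(N, b) = -12*b + N*(3 + b) (m(N, b) = (3 + b)*N + (-48 + 12*3)*b = N*(3 + b) + (-48 + 36)*b = N*(3 + b) - 12*b = -12*b + N*(3 + b))
-69*m(-3, C(3))*(-37) = -69*(-12*√2*√3 + 3*(-3) - 3*√2*√3)*(-37) = -69*(-12*√6 - 9 - 3*√6)*(-37) = -69*(-9 - 15*√6)*(-37) = (621 + 1035*√6)*(-37) = -22977 - 38295*√6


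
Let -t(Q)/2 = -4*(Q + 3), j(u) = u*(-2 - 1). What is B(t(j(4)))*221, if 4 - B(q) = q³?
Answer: 82488692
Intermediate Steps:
j(u) = -3*u (j(u) = u*(-3) = -3*u)
t(Q) = 24 + 8*Q (t(Q) = -(-8)*(Q + 3) = -(-8)*(3 + Q) = -2*(-12 - 4*Q) = 24 + 8*Q)
B(q) = 4 - q³
B(t(j(4)))*221 = (4 - (24 + 8*(-3*4))³)*221 = (4 - (24 + 8*(-12))³)*221 = (4 - (24 - 96)³)*221 = (4 - 1*(-72)³)*221 = (4 - 1*(-373248))*221 = (4 + 373248)*221 = 373252*221 = 82488692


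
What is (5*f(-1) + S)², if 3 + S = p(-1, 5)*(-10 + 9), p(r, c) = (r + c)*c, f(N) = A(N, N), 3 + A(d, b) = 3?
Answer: 529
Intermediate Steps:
A(d, b) = 0 (A(d, b) = -3 + 3 = 0)
f(N) = 0
p(r, c) = c*(c + r) (p(r, c) = (c + r)*c = c*(c + r))
S = -23 (S = -3 + (5*(5 - 1))*(-10 + 9) = -3 + (5*4)*(-1) = -3 + 20*(-1) = -3 - 20 = -23)
(5*f(-1) + S)² = (5*0 - 23)² = (0 - 23)² = (-23)² = 529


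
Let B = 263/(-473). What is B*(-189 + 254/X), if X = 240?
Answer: 5931439/56760 ≈ 104.50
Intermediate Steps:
B = -263/473 (B = 263*(-1/473) = -263/473 ≈ -0.55603)
B*(-189 + 254/X) = -263*(-189 + 254/240)/473 = -263*(-189 + 254*(1/240))/473 = -263*(-189 + 127/120)/473 = -263/473*(-22553/120) = 5931439/56760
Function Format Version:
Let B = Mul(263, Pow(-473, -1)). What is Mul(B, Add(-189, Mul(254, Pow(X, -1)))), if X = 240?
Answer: Rational(5931439, 56760) ≈ 104.50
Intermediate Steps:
B = Rational(-263, 473) (B = Mul(263, Rational(-1, 473)) = Rational(-263, 473) ≈ -0.55603)
Mul(B, Add(-189, Mul(254, Pow(X, -1)))) = Mul(Rational(-263, 473), Add(-189, Mul(254, Pow(240, -1)))) = Mul(Rational(-263, 473), Add(-189, Mul(254, Rational(1, 240)))) = Mul(Rational(-263, 473), Add(-189, Rational(127, 120))) = Mul(Rational(-263, 473), Rational(-22553, 120)) = Rational(5931439, 56760)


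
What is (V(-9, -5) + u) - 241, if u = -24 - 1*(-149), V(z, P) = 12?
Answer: -104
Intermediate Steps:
u = 125 (u = -24 + 149 = 125)
(V(-9, -5) + u) - 241 = (12 + 125) - 241 = 137 - 241 = -104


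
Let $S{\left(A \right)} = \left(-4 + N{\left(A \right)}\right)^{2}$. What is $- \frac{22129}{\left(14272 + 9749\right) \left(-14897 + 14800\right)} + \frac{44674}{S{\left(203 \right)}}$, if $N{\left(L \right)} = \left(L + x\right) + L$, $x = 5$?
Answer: $\frac{107757719659}{385968299013} \approx 0.27919$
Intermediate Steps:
$N{\left(L \right)} = 5 + 2 L$ ($N{\left(L \right)} = \left(L + 5\right) + L = \left(5 + L\right) + L = 5 + 2 L$)
$S{\left(A \right)} = \left(1 + 2 A\right)^{2}$ ($S{\left(A \right)} = \left(-4 + \left(5 + 2 A\right)\right)^{2} = \left(1 + 2 A\right)^{2}$)
$- \frac{22129}{\left(14272 + 9749\right) \left(-14897 + 14800\right)} + \frac{44674}{S{\left(203 \right)}} = - \frac{22129}{\left(14272 + 9749\right) \left(-14897 + 14800\right)} + \frac{44674}{\left(1 + 2 \cdot 203\right)^{2}} = - \frac{22129}{24021 \left(-97\right)} + \frac{44674}{\left(1 + 406\right)^{2}} = - \frac{22129}{-2330037} + \frac{44674}{407^{2}} = \left(-22129\right) \left(- \frac{1}{2330037}\right) + \frac{44674}{165649} = \frac{22129}{2330037} + 44674 \cdot \frac{1}{165649} = \frac{22129}{2330037} + \frac{44674}{165649} = \frac{107757719659}{385968299013}$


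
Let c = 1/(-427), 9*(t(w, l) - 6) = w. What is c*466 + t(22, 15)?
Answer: 28258/3843 ≈ 7.3531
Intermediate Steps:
t(w, l) = 6 + w/9
c = -1/427 ≈ -0.0023419
c*466 + t(22, 15) = -1/427*466 + (6 + (⅑)*22) = -466/427 + (6 + 22/9) = -466/427 + 76/9 = 28258/3843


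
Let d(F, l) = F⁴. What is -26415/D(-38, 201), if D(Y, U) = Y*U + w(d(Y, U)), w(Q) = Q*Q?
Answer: -26415/4347792130858 ≈ -6.0755e-9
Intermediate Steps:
w(Q) = Q²
D(Y, U) = Y⁸ + U*Y (D(Y, U) = Y*U + (Y⁴)² = U*Y + Y⁸ = Y⁸ + U*Y)
-26415/D(-38, 201) = -26415*(-1/(38*(201 + (-38)⁷))) = -26415*(-1/(38*(201 - 114415582592))) = -26415/((-38*(-114415582391))) = -26415/4347792130858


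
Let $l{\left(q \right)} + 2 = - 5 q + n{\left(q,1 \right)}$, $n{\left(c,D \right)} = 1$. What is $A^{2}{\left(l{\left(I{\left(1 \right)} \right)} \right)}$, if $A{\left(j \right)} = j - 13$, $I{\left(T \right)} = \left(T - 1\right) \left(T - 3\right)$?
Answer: $196$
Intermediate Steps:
$I{\left(T \right)} = \left(-1 + T\right) \left(-3 + T\right)$
$l{\left(q \right)} = -1 - 5 q$ ($l{\left(q \right)} = -2 - \left(-1 + 5 q\right) = -1 - 5 q$)
$A{\left(j \right)} = -13 + j$
$A^{2}{\left(l{\left(I{\left(1 \right)} \right)} \right)} = \left(-13 - \left(1 + 5 \left(3 + 1^{2} - 4\right)\right)\right)^{2} = \left(-13 - \left(1 + 5 \left(3 + 1 - 4\right)\right)\right)^{2} = \left(-13 - 1\right)^{2} = \left(-14\right)^{2} = 196$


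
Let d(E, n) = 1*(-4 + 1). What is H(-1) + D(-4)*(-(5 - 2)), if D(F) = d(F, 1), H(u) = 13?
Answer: 22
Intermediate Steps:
d(E, n) = -3 (d(E, n) = 1*(-3) = -3)
D(F) = -3
H(-1) + D(-4)*(-(5 - 2)) = 13 - (-3)*(5 - 2) = 13 - (-3)*3 = 13 - 3*(-3) = 13 + 9 = 22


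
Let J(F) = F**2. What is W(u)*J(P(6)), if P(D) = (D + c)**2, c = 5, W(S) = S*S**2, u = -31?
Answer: -436170031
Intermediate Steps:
W(S) = S**3
P(D) = (5 + D)**2 (P(D) = (D + 5)**2 = (5 + D)**2)
W(u)*J(P(6)) = (-31)**3*((5 + 6)**2)**2 = -29791*(11**2)**2 = -29791*121**2 = -29791*14641 = -436170031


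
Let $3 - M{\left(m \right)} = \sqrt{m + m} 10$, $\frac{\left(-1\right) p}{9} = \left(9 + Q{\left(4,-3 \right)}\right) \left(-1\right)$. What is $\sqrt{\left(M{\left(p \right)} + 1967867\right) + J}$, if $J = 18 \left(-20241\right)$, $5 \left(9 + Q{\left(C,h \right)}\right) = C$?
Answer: $2 \sqrt{400883 - 3 \sqrt{10}} \approx 1266.3$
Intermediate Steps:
$Q{\left(C,h \right)} = -9 + \frac{C}{5}$
$J = -364338$
$p = \frac{36}{5}$ ($p = - 9 \left(9 + \left(-9 + \frac{1}{5} \cdot 4\right)\right) \left(-1\right) = - 9 \left(9 + \left(-9 + \frac{4}{5}\right)\right) \left(-1\right) = - 9 \left(9 - \frac{41}{5}\right) \left(-1\right) = - 9 \cdot \frac{4}{5} \left(-1\right) = \left(-9\right) \left(- \frac{4}{5}\right) = \frac{36}{5} \approx 7.2$)
$M{\left(m \right)} = 3 - 10 \sqrt{2} \sqrt{m}$ ($M{\left(m \right)} = 3 - \sqrt{m + m} 10 = 3 - \sqrt{2 m} 10 = 3 - \sqrt{2} \sqrt{m} 10 = 3 - 10 \sqrt{2} \sqrt{m}$)
$\sqrt{\left(M{\left(p \right)} + 1967867\right) + J} = \sqrt{\left(\left(3 - 10 \sqrt{2} \sqrt{\frac{36}{5}}\right) + 1967867\right) - 364338} = \sqrt{\left(\left(3 - 10 \sqrt{2} \frac{6 \sqrt{5}}{5}\right) + 1967867\right) - 364338} = \sqrt{\left(\left(3 - 12 \sqrt{10}\right) + 1967867\right) - 364338} = \sqrt{\left(1967870 - 12 \sqrt{10}\right) - 364338} = \sqrt{1603532 - 12 \sqrt{10}}$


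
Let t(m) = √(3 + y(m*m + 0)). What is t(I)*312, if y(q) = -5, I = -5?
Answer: 312*I*√2 ≈ 441.23*I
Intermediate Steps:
t(m) = I*√2 (t(m) = √(3 - 5) = √(-2) = I*√2)
t(I)*312 = (I*√2)*312 = 312*I*√2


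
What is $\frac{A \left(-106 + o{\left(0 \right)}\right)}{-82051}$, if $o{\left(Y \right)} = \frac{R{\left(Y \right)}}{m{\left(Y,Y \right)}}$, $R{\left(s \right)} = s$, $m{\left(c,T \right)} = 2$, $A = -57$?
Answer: $- \frac{6042}{82051} \approx -0.073637$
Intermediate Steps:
$o{\left(Y \right)} = \frac{Y}{2}$
$\frac{A \left(-106 + o{\left(0 \right)}\right)}{-82051} = \frac{\left(-57\right) \left(-106 + \frac{1}{2} \cdot 0\right)}{-82051} = - 57 \left(-106 + 0\right) \left(- \frac{1}{82051}\right) = \left(-57\right) \left(-106\right) \left(- \frac{1}{82051}\right) = 6042 \left(- \frac{1}{82051}\right) = - \frac{6042}{82051}$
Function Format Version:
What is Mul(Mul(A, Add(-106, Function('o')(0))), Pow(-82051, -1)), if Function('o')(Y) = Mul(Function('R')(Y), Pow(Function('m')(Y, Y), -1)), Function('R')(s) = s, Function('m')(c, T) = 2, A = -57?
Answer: Rational(-6042, 82051) ≈ -0.073637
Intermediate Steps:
Function('o')(Y) = Mul(Rational(1, 2), Y) (Function('o')(Y) = Mul(Y, Pow(2, -1)) = Mul(Y, Rational(1, 2)) = Mul(Rational(1, 2), Y))
Mul(Mul(A, Add(-106, Function('o')(0))), Pow(-82051, -1)) = Mul(Mul(-57, Add(-106, Mul(Rational(1, 2), 0))), Pow(-82051, -1)) = Mul(Mul(-57, Add(-106, 0)), Rational(-1, 82051)) = Mul(Mul(-57, -106), Rational(-1, 82051)) = Mul(6042, Rational(-1, 82051)) = Rational(-6042, 82051)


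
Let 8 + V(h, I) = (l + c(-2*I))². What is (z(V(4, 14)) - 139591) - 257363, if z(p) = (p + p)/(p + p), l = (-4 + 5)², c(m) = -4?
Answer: -396953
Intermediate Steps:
l = 1 (l = 1² = 1)
V(h, I) = 1 (V(h, I) = -8 + (1 - 4)² = -8 + (-3)² = -8 + 9 = 1)
z(p) = 1 (z(p) = (2*p)/((2*p)) = (2*p)*(1/(2*p)) = 1)
(z(V(4, 14)) - 139591) - 257363 = (1 - 139591) - 257363 = -139590 - 257363 = -396953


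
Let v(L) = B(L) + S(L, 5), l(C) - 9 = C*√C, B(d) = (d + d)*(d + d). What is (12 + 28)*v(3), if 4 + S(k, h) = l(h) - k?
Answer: 1520 + 200*√5 ≈ 1967.2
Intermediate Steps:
B(d) = 4*d² (B(d) = (2*d)*(2*d) = 4*d²)
l(C) = 9 + C^(3/2) (l(C) = 9 + C*√C = 9 + C^(3/2))
S(k, h) = 5 + h^(3/2) - k (S(k, h) = -4 + ((9 + h^(3/2)) - k) = -4 + (9 + h^(3/2) - k) = 5 + h^(3/2) - k)
v(L) = 5 - L + 4*L² + 5*√5 (v(L) = 4*L² + (5 + 5^(3/2) - L) = 4*L² + (5 + 5*√5 - L) = 4*L² + (5 - L + 5*√5) = 5 - L + 4*L² + 5*√5)
(12 + 28)*v(3) = (12 + 28)*(5 - 1*3 + 4*3² + 5*√5) = 40*(5 - 3 + 4*9 + 5*√5) = 40*(5 - 3 + 36 + 5*√5) = 40*(38 + 5*√5) = 1520 + 200*√5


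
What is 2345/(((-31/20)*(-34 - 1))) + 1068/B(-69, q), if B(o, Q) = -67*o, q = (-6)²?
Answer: 2075976/47771 ≈ 43.457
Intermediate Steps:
q = 36
2345/(((-31/20)*(-34 - 1))) + 1068/B(-69, q) = 2345/(((-31/20)*(-34 - 1))) + 1068/((-67*(-69))) = 2345/((-31*1/20*(-35))) + 1068/4623 = 2345/((-31/20*(-35))) + 1068*(1/4623) = 2345/(217/4) + 356/1541 = 2345*(4/217) + 356/1541 = 1340/31 + 356/1541 = 2075976/47771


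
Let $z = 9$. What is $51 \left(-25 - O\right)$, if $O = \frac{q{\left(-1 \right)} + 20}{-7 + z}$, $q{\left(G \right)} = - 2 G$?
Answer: $-1836$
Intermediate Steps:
$O = 11$ ($O = \frac{\left(-2\right) \left(-1\right) + 20}{-7 + 9} = \frac{2 + 20}{2} = 22 \cdot \frac{1}{2} = 11$)
$51 \left(-25 - O\right) = 51 \left(-25 - 11\right) = 51 \left(-36\right) = -1836$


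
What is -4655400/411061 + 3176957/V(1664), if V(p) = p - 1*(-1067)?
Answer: 1293209223977/1122607591 ≈ 1152.0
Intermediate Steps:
V(p) = 1067 + p (V(p) = p + 1067 = 1067 + p)
-4655400/411061 + 3176957/V(1664) = -4655400/411061 + 3176957/(1067 + 1664) = -4655400*1/411061 + 3176957/2731 = -4655400/411061 + 3176957*(1/2731) = -4655400/411061 + 3176957/2731 = 1293209223977/1122607591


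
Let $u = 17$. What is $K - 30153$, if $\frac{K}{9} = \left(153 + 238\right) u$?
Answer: $29670$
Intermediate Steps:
$K = 59823$ ($K = 9 \left(153 + 238\right) 17 = 9 \cdot 391 \cdot 17 = 9 \cdot 6647 = 59823$)
$K - 30153 = 59823 - 30153 = 29670$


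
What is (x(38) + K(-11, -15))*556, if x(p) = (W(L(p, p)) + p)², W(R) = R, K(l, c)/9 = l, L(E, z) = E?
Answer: 3156412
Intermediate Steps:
K(l, c) = 9*l
x(p) = 4*p² (x(p) = (p + p)² = (2*p)² = 4*p²)
(x(38) + K(-11, -15))*556 = (4*38² + 9*(-11))*556 = (4*1444 - 99)*556 = (5776 - 99)*556 = 5677*556 = 3156412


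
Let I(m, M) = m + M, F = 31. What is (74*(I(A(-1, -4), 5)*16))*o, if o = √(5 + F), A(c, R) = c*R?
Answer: 63936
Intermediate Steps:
A(c, R) = R*c
o = 6 (o = √(5 + 31) = √36 = 6)
I(m, M) = M + m
(74*(I(A(-1, -4), 5)*16))*o = (74*((5 - 4*(-1))*16))*6 = (74*((5 + 4)*16))*6 = (74*(9*16))*6 = (74*144)*6 = 10656*6 = 63936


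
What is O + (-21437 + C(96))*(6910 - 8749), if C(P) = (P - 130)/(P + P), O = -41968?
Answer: 1260192021/32 ≈ 3.9381e+7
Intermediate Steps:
C(P) = (-130 + P)/(2*P) (C(P) = (-130 + P)/((2*P)) = (-130 + P)*(1/(2*P)) = (-130 + P)/(2*P))
O + (-21437 + C(96))*(6910 - 8749) = -41968 + (-21437 + (1/2)*(-130 + 96)/96)*(6910 - 8749) = -41968 + (-21437 + (1/2)*(1/96)*(-34))*(-1839) = -41968 + (-21437 - 17/96)*(-1839) = -41968 - 2057969/96*(-1839) = -41968 + 1261534997/32 = 1260192021/32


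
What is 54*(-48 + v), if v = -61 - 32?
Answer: -7614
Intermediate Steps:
v = -93
54*(-48 + v) = 54*(-48 - 93) = 54*(-141) = -7614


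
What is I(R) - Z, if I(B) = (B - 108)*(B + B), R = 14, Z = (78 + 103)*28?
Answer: -7700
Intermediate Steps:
Z = 5068 (Z = 181*28 = 5068)
I(B) = 2*B*(-108 + B) (I(B) = (-108 + B)*(2*B) = 2*B*(-108 + B))
I(R) - Z = 2*14*(-108 + 14) - 1*5068 = 2*14*(-94) - 5068 = -2632 - 5068 = -7700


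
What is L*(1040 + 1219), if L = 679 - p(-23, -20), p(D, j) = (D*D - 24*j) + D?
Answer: -693513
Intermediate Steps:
p(D, j) = D + D**2 - 24*j (p(D, j) = (D**2 - 24*j) + D = D + D**2 - 24*j)
L = -307 (L = 679 - (-23 + (-23)**2 - 24*(-20)) = 679 - (-23 + 529 + 480) = 679 - 1*986 = 679 - 986 = -307)
L*(1040 + 1219) = -307*(1040 + 1219) = -307*2259 = -693513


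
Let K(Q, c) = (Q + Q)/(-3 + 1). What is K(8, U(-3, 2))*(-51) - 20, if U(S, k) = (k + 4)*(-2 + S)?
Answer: 388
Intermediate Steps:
U(S, k) = (-2 + S)*(4 + k) (U(S, k) = (4 + k)*(-2 + S) = (-2 + S)*(4 + k))
K(Q, c) = -Q (K(Q, c) = (2*Q)/(-2) = (2*Q)*(-½) = -Q)
K(8, U(-3, 2))*(-51) - 20 = -1*8*(-51) - 20 = -8*(-51) - 20 = 408 - 20 = 388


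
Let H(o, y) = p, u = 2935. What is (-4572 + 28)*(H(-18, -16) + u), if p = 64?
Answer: -13627456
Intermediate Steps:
H(o, y) = 64
(-4572 + 28)*(H(-18, -16) + u) = (-4572 + 28)*(64 + 2935) = -4544*2999 = -13627456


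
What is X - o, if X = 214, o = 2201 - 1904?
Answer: -83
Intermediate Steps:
o = 297
X - o = 214 - 1*297 = 214 - 297 = -83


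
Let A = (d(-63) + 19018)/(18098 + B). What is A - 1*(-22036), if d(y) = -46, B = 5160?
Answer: 256266130/11629 ≈ 22037.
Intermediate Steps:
A = 9486/11629 (A = (-46 + 19018)/(18098 + 5160) = 18972/23258 = 18972*(1/23258) = 9486/11629 ≈ 0.81572)
A - 1*(-22036) = 9486/11629 - 1*(-22036) = 9486/11629 + 22036 = 256266130/11629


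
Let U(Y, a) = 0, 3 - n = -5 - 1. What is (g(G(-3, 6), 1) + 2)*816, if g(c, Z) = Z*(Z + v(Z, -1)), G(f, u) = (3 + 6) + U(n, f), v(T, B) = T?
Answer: 3264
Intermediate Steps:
n = 9 (n = 3 - (-5 - 1) = 3 - 1*(-6) = 3 + 6 = 9)
G(f, u) = 9 (G(f, u) = (3 + 6) + 0 = 9 + 0 = 9)
g(c, Z) = 2*Z**2 (g(c, Z) = Z*(Z + Z) = Z*(2*Z) = 2*Z**2)
(g(G(-3, 6), 1) + 2)*816 = (2*1**2 + 2)*816 = (2*1 + 2)*816 = (2 + 2)*816 = 4*816 = 3264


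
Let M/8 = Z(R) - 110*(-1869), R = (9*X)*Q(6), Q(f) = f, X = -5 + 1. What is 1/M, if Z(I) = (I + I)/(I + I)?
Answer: 1/1644728 ≈ 6.0800e-7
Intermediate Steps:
X = -4
R = -216 (R = (9*(-4))*6 = -36*6 = -216)
Z(I) = 1 (Z(I) = (2*I)/((2*I)) = (2*I)*(1/(2*I)) = 1)
M = 1644728 (M = 8*(1 - 110*(-1869)) = 8*(1 - 1*(-205590)) = 8*(1 + 205590) = 8*205591 = 1644728)
1/M = 1/1644728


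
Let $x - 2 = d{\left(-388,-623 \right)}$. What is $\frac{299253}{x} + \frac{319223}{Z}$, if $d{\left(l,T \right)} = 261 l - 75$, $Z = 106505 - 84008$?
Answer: $\frac{25618083302}{2279868477} \approx 11.237$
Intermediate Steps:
$Z = 22497$ ($Z = 106505 - 84008 = 22497$)
$d{\left(l,T \right)} = -75 + 261 l$
$x = -101341$ ($x = 2 + \left(-75 + 261 \left(-388\right)\right) = 2 - 101343 = -101341$)
$\frac{299253}{x} + \frac{319223}{Z} = \frac{299253}{-101341} + \frac{319223}{22497} = 299253 \left(- \frac{1}{101341}\right) + 319223 \cdot \frac{1}{22497} = - \frac{299253}{101341} + \frac{319223}{22497} = \frac{25618083302}{2279868477}$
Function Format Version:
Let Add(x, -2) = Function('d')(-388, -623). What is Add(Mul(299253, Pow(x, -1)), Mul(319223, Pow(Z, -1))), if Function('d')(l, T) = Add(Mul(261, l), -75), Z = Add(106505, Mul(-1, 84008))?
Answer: Rational(25618083302, 2279868477) ≈ 11.237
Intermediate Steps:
Z = 22497 (Z = Add(106505, -84008) = 22497)
Function('d')(l, T) = Add(-75, Mul(261, l))
x = -101341 (x = Add(2, Add(-75, Mul(261, -388))) = Add(2, Add(-75, -101268)) = Add(2, -101343) = -101341)
Add(Mul(299253, Pow(x, -1)), Mul(319223, Pow(Z, -1))) = Add(Mul(299253, Pow(-101341, -1)), Mul(319223, Pow(22497, -1))) = Add(Mul(299253, Rational(-1, 101341)), Mul(319223, Rational(1, 22497))) = Add(Rational(-299253, 101341), Rational(319223, 22497)) = Rational(25618083302, 2279868477)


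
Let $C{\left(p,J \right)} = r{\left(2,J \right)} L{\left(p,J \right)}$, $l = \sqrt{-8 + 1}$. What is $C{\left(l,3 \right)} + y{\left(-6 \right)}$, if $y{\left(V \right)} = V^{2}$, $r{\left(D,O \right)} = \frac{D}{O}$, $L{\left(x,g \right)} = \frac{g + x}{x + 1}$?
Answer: $\frac{221}{6} - \frac{i \sqrt{7}}{6} \approx 36.833 - 0.44096 i$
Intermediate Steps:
$l = i \sqrt{7}$ ($l = \sqrt{-7} = i \sqrt{7} \approx 2.6458 i$)
$L{\left(x,g \right)} = \frac{g + x}{1 + x}$
$C{\left(p,J \right)} = \frac{2 \left(J + p\right)}{J \left(1 + p\right)}$ ($C{\left(p,J \right)} = \frac{2}{J} \frac{J + p}{1 + p} = \frac{2 \left(J + p\right)}{J \left(1 + p\right)}$)
$C{\left(l,3 \right)} + y{\left(-6 \right)} = \frac{2 \left(3 + i \sqrt{7}\right)}{3 \left(1 + i \sqrt{7}\right)} + \left(-6\right)^{2} = 2 \cdot \frac{1}{3} \frac{1}{1 + i \sqrt{7}} \left(3 + i \sqrt{7}\right) + 36 = \frac{2 \left(3 + i \sqrt{7}\right)}{3 \left(1 + i \sqrt{7}\right)} + 36 = 36 + \frac{2 \left(3 + i \sqrt{7}\right)}{3 \left(1 + i \sqrt{7}\right)}$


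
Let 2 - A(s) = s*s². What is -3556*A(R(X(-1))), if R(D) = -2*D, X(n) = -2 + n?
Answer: 760984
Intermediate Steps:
A(s) = 2 - s³ (A(s) = 2 - s*s² = 2 - s³)
-3556*A(R(X(-1))) = -3556*(2 - (-2*(-2 - 1))³) = -3556*(2 - (-2*(-3))³) = -3556*(2 - 1*6³) = -3556*(2 - 1*216) = -3556*(2 - 216) = -3556*(-214) = 760984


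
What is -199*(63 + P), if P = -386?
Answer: 64277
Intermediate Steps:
-199*(63 + P) = -199*(63 - 386) = -199*(-323) = 64277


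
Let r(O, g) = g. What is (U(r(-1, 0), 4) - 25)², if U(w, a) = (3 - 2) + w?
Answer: 576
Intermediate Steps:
U(w, a) = 1 + w
(U(r(-1, 0), 4) - 25)² = ((1 + 0) - 25)² = (1 - 25)² = (-24)² = 576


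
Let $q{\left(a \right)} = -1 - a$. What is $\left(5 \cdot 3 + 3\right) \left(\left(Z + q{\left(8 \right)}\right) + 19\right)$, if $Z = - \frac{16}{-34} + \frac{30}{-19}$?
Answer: $\frac{51696}{323} \approx 160.05$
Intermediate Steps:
$Z = - \frac{358}{323}$ ($Z = \left(-16\right) \left(- \frac{1}{34}\right) + 30 \left(- \frac{1}{19}\right) = \frac{8}{17} - \frac{30}{19} = - \frac{358}{323} \approx -1.1084$)
$\left(5 \cdot 3 + 3\right) \left(\left(Z + q{\left(8 \right)}\right) + 19\right) = \left(5 \cdot 3 + 3\right) \left(\left(- \frac{358}{323} - 9\right) + 19\right) = \left(15 + 3\right) \left(\left(- \frac{358}{323} - 9\right) + 19\right) = 18 \left(\left(- \frac{358}{323} - 9\right) + 19\right) = 18 \left(- \frac{3265}{323} + 19\right) = 18 \cdot \frac{2872}{323} = \frac{51696}{323}$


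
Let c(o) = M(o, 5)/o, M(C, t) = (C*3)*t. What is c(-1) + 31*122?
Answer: 3797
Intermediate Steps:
M(C, t) = 3*C*t (M(C, t) = (3*C)*t = 3*C*t)
c(o) = 15 (c(o) = (3*o*5)/o = (15*o)/o = 15)
c(-1) + 31*122 = 15 + 31*122 = 15 + 3782 = 3797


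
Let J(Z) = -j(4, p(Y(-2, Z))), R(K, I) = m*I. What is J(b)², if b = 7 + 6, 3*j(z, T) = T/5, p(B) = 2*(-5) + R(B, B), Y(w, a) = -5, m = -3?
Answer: ⅑ ≈ 0.11111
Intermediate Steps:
R(K, I) = -3*I
p(B) = -10 - 3*B (p(B) = 2*(-5) - 3*B = -10 - 3*B)
j(z, T) = T/15 (j(z, T) = (T/5)/3 = T/15)
b = 13
J(Z) = -⅓ (J(Z) = -(-10 - 3*(-5))/15 = -(-10 + 15)/15 = -5/15 = -1*⅓ = -⅓)
J(b)² = (-⅓)² = ⅑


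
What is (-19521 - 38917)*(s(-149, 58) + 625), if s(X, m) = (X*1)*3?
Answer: -10401964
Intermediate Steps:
s(X, m) = 3*X (s(X, m) = X*3 = 3*X)
(-19521 - 38917)*(s(-149, 58) + 625) = (-19521 - 38917)*(3*(-149) + 625) = -58438*(-447 + 625) = -58438*178 = -10401964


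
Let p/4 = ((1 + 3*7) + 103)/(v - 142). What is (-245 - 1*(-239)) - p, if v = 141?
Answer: 494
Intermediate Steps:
p = -500 (p = 4*(((1 + 3*7) + 103)/(141 - 142)) = 4*(((1 + 21) + 103)/(-1)) = 4*((22 + 103)*(-1)) = 4*(125*(-1)) = 4*(-125) = -500)
(-245 - 1*(-239)) - p = (-245 - 1*(-239)) - 1*(-500) = (-245 + 239) + 500 = -6 + 500 = 494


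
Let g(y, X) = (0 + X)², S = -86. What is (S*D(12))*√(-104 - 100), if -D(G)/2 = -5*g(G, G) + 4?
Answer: -246304*I*√51 ≈ -1.759e+6*I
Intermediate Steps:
g(y, X) = X²
D(G) = -8 + 10*G² (D(G) = -2*(-5*G² + 4) = -2*(4 - 5*G²) = -8 + 10*G²)
(S*D(12))*√(-104 - 100) = (-86*(-8 + 10*12²))*√(-104 - 100) = (-86*(-8 + 10*144))*√(-204) = (-86*(-8 + 1440))*(2*I*√51) = (-86*1432)*(2*I*√51) = -246304*I*√51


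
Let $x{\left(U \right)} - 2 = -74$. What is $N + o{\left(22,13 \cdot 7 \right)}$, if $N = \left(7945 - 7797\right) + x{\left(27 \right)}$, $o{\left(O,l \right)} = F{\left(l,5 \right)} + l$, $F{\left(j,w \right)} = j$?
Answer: $258$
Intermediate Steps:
$x{\left(U \right)} = -72$ ($x{\left(U \right)} = 2 - 74 = -72$)
$o{\left(O,l \right)} = 2 l$ ($o{\left(O,l \right)} = l + l = 2 l$)
$N = 76$ ($N = \left(7945 - 7797\right) - 72 = 148 - 72 = 76$)
$N + o{\left(22,13 \cdot 7 \right)} = 76 + 2 \cdot 13 \cdot 7 = 76 + 2 \cdot 91 = 76 + 182 = 258$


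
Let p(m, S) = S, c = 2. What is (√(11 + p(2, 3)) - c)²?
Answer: (2 - √14)² ≈ 3.0334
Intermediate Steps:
(√(11 + p(2, 3)) - c)² = (√(11 + 3) - 1*2)² = (√14 - 2)² = (-2 + √14)²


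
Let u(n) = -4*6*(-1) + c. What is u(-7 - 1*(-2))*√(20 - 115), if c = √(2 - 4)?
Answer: -√190 + 24*I*√95 ≈ -13.784 + 233.92*I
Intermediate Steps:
c = I*√2 (c = √(-2) = I*√2 ≈ 1.4142*I)
u(n) = 24 + I*√2 (u(n) = -4*6*(-1) + I*√2 = -24*(-1) + I*√2 = 24 + I*√2)
u(-7 - 1*(-2))*√(20 - 115) = (24 + I*√2)*√(20 - 115) = (24 + I*√2)*√(-95) = (24 + I*√2)*(I*√95) = I*√95*(24 + I*√2)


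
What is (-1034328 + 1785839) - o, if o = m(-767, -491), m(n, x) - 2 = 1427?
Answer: 750082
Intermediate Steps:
m(n, x) = 1429 (m(n, x) = 2 + 1427 = 1429)
o = 1429
(-1034328 + 1785839) - o = (-1034328 + 1785839) - 1*1429 = 751511 - 1429 = 750082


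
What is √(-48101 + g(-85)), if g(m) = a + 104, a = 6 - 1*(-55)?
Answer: 8*I*√749 ≈ 218.94*I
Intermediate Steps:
a = 61 (a = 6 + 55 = 61)
g(m) = 165 (g(m) = 61 + 104 = 165)
√(-48101 + g(-85)) = √(-48101 + 165) = √(-47936) = 8*I*√749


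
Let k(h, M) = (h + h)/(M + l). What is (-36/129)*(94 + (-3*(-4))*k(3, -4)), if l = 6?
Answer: -1560/43 ≈ -36.279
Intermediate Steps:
k(h, M) = 2*h/(6 + M) (k(h, M) = (h + h)/(M + 6) = (2*h)/(6 + M) = 2*h/(6 + M))
(-36/129)*(94 + (-3*(-4))*k(3, -4)) = (-36/129)*(94 + (-3*(-4))*(2*3/(6 - 4))) = (-36*1/129)*(94 + 12*(2*3/2)) = -12*(94 + 12*(2*3*(½)))/43 = -12*(94 + 12*3)/43 = -12*(94 + 36)/43 = -12/43*130 = -1560/43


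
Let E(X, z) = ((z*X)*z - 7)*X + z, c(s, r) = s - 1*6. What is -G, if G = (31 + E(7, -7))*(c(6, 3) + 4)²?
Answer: -38016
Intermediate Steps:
c(s, r) = -6 + s (c(s, r) = s - 6 = -6 + s)
E(X, z) = z + X*(-7 + X*z²) (E(X, z) = ((X*z)*z - 7)*X + z = (X*z² - 7)*X + z = (-7 + X*z²)*X + z = X*(-7 + X*z²) + z = z + X*(-7 + X*z²))
G = 38016 (G = (31 + (-7 - 7*7 + 7²*(-7)²))*((-6 + 6) + 4)² = (31 + (-7 - 49 + 49*49))*(0 + 4)² = (31 + (-7 - 49 + 2401))*4² = (31 + 2345)*16 = 2376*16 = 38016)
-G = -1*38016 = -38016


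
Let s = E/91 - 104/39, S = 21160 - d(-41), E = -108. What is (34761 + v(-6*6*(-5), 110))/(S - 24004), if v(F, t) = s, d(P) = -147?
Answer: -9488701/736281 ≈ -12.887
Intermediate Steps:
S = 21307 (S = 21160 - 1*(-147) = 21160 + 147 = 21307)
s = -1052/273 (s = -108/91 - 104/39 = -108*1/91 - 104*1/39 = -108/91 - 8/3 = -1052/273 ≈ -3.8535)
v(F, t) = -1052/273
(34761 + v(-6*6*(-5), 110))/(S - 24004) = (34761 - 1052/273)/(21307 - 24004) = (9488701/273)/(-2697) = (9488701/273)*(-1/2697) = -9488701/736281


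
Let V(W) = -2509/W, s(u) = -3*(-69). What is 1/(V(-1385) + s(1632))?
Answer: 1385/289204 ≈ 0.0047890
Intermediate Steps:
s(u) = 207
1/(V(-1385) + s(1632)) = 1/(-2509/(-1385) + 207) = 1/(-2509*(-1/1385) + 207) = 1/(2509/1385 + 207) = 1/(289204/1385) = 1385/289204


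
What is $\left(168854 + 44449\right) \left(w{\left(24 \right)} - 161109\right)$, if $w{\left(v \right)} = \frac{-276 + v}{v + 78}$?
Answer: $- \frac{584214520185}{17} \approx -3.4366 \cdot 10^{10}$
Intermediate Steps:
$w{\left(v \right)} = \frac{-276 + v}{78 + v}$
$\left(168854 + 44449\right) \left(w{\left(24 \right)} - 161109\right) = \left(168854 + 44449\right) \left(\frac{-276 + 24}{78 + 24} - 161109\right) = 213303 \left(\frac{1}{102} \left(-252\right) - 161109\right) = 213303 \left(- \frac{42}{17} - 161109\right) = 213303 \left(- \frac{2738895}{17}\right) = - \frac{584214520185}{17}$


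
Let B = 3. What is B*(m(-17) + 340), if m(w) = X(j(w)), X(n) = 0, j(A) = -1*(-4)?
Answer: 1020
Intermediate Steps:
j(A) = 4
m(w) = 0
B*(m(-17) + 340) = 3*(0 + 340) = 3*340 = 1020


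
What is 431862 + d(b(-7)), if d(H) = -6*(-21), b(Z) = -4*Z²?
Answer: 431988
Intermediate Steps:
d(H) = 126
431862 + d(b(-7)) = 431862 + 126 = 431988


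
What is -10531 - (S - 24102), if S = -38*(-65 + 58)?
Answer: 13305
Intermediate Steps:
S = 266 (S = -38*(-7) = 266)
-10531 - (S - 24102) = -10531 - (266 - 24102) = -10531 - 1*(-23836) = -10531 + 23836 = 13305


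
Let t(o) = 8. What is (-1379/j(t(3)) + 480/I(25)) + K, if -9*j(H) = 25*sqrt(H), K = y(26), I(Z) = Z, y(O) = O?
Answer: 226/5 + 12411*sqrt(2)/100 ≈ 220.72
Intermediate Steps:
K = 26
j(H) = -25*sqrt(H)/9
(-1379/j(t(3)) + 480/I(25)) + K = (-1379*(-9*sqrt(2)/100) + 480/25) + 26 = (-1379*(-9*sqrt(2)/100) + 480*(1/25)) + 26 = (-1379*(-9*sqrt(2)/100) + 96/5) + 26 = (-(-12411)*sqrt(2)/100 + 96/5) + 26 = (12411*sqrt(2)/100 + 96/5) + 26 = (96/5 + 12411*sqrt(2)/100) + 26 = 226/5 + 12411*sqrt(2)/100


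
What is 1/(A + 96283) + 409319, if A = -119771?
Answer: 9614084671/23488 ≈ 4.0932e+5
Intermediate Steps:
1/(A + 96283) + 409319 = 1/(-119771 + 96283) + 409319 = 1/(-23488) + 409319 = -1/23488 + 409319 = 9614084671/23488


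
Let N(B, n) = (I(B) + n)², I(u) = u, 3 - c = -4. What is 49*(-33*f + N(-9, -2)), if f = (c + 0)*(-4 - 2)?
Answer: 73843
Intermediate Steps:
c = 7 (c = 3 - 1*(-4) = 3 + 4 = 7)
f = -42 (f = (7 + 0)*(-4 - 2) = 7*(-6) = -42)
N(B, n) = (B + n)²
49*(-33*f + N(-9, -2)) = 49*(-33*(-42) + (-9 - 2)²) = 49*(1386 + (-11)²) = 49*(1386 + 121) = 49*1507 = 73843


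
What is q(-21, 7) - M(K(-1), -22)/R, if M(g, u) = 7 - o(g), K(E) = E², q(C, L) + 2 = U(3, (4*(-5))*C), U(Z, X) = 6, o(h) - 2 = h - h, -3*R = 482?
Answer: 1943/482 ≈ 4.0311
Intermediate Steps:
R = -482/3 (R = -⅓*482 = -482/3 ≈ -160.67)
o(h) = 2 (o(h) = 2 + (h - h) = 2 + 0 = 2)
q(C, L) = 4 (q(C, L) = -2 + 6 = 4)
M(g, u) = 5 (M(g, u) = 7 - 1*2 = 7 - 2 = 5)
q(-21, 7) - M(K(-1), -22)/R = 4 - 5/(-482/3) = 4 - 5*(-3)/482 = 4 - 1*(-15/482) = 4 + 15/482 = 1943/482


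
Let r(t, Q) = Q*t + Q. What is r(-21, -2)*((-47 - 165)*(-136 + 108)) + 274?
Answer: 237714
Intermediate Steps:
r(t, Q) = Q + Q*t
r(-21, -2)*((-47 - 165)*(-136 + 108)) + 274 = (-2*(1 - 21))*((-47 - 165)*(-136 + 108)) + 274 = (-2*(-20))*(-212*(-28)) + 274 = 40*5936 + 274 = 237440 + 274 = 237714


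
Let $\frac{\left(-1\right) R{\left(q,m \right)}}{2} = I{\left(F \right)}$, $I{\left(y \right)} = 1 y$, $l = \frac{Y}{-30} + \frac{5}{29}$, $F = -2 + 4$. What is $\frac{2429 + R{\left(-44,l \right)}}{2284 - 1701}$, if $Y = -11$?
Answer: $\frac{2425}{583} \approx 4.1595$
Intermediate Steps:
$F = 2$
$l = \frac{469}{870}$ ($l = - \frac{11}{-30} + \frac{5}{29} = \left(-11\right) \left(- \frac{1}{30}\right) + 5 \cdot \frac{1}{29} = \frac{11}{30} + \frac{5}{29} = \frac{469}{870} \approx 0.53908$)
$I{\left(y \right)} = y$
$R{\left(q,m \right)} = -4$ ($R{\left(q,m \right)} = \left(-2\right) 2 = -4$)
$\frac{2429 + R{\left(-44,l \right)}}{2284 - 1701} = \frac{2429 - 4}{2284 - 1701} = \frac{2425}{583}$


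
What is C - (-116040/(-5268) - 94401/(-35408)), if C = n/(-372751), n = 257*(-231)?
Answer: -142152967017545/5794083292112 ≈ -24.534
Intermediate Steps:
n = -59367
C = 59367/372751 (C = -59367/(-372751) = -59367*(-1/372751) = 59367/372751 ≈ 0.15927)
C - (-116040/(-5268) - 94401/(-35408)) = 59367/372751 - (-116040/(-5268) - 94401/(-35408)) = 59367/372751 - (-116040*(-1/5268) - 94401*(-1/35408)) = 59367/372751 - (9670/439 + 94401/35408) = 59367/372751 - 1*383837399/15544112 = 59367/372751 - 383837399/15544112 = -142152967017545/5794083292112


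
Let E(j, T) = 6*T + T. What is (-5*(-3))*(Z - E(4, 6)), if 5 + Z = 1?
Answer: -690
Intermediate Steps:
E(j, T) = 7*T
Z = -4 (Z = -5 + 1 = -4)
(-5*(-3))*(Z - E(4, 6)) = (-5*(-3))*(-4 - 7*6) = 15*(-4 - 1*42) = 15*(-4 - 42) = 15*(-46) = -690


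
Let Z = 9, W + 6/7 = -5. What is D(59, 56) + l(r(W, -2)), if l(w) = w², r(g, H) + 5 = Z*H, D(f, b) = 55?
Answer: 584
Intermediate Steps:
W = -41/7 (W = -6/7 - 5 = -41/7 ≈ -5.8571)
r(g, H) = -5 + 9*H
D(59, 56) + l(r(W, -2)) = 55 + (-5 + 9*(-2))² = 55 + (-5 - 18)² = 55 + (-23)² = 55 + 529 = 584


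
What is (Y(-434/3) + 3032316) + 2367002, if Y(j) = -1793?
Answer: 5397525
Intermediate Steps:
(Y(-434/3) + 3032316) + 2367002 = (-1793 + 3032316) + 2367002 = 3030523 + 2367002 = 5397525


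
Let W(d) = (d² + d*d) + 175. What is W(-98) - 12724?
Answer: 6659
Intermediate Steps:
W(d) = 175 + 2*d² (W(d) = (d² + d²) + 175 = 2*d² + 175 = 175 + 2*d²)
W(-98) - 12724 = (175 + 2*(-98)²) - 12724 = (175 + 2*9604) - 12724 = (175 + 19208) - 12724 = 19383 - 12724 = 6659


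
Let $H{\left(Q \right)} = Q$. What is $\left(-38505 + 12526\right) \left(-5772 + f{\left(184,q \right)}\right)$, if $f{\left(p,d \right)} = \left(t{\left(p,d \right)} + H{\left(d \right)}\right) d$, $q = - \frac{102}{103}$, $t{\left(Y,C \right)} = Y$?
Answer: $\frac{1640777733192}{10609} \approx 1.5466 \cdot 10^{8}$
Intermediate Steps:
$q = - \frac{102}{103}$ ($q = \left(-102\right) \frac{1}{103} = - \frac{102}{103} \approx -0.99029$)
$f{\left(p,d \right)} = d \left(d + p\right)$ ($f{\left(p,d \right)} = \left(p + d\right) d = \left(d + p\right) d = d \left(d + p\right)$)
$\left(-38505 + 12526\right) \left(-5772 + f{\left(184,q \right)}\right) = \left(-38505 + 12526\right) \left(-5772 - \frac{102 \left(- \frac{102}{103} + 184\right)}{103}\right) = - 25979 \left(-5772 - \frac{1922700}{10609}\right) = \left(-25979\right) \left(- \frac{63157848}{10609}\right) = \frac{1640777733192}{10609}$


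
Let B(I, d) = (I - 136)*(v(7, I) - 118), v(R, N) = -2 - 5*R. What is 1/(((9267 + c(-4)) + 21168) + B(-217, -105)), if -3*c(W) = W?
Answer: 3/255454 ≈ 1.1744e-5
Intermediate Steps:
c(W) = -W/3
B(I, d) = 21080 - 155*I (B(I, d) = (I - 136)*((-2 - 5*7) - 118) = (-136 + I)*((-2 - 35) - 118) = (-136 + I)*(-37 - 118) = (-136 + I)*(-155) = 21080 - 155*I)
1/(((9267 + c(-4)) + 21168) + B(-217, -105)) = 1/(((9267 - 1/3*(-4)) + 21168) + (21080 - 155*(-217))) = 1/(((9267 + 4/3) + 21168) + (21080 + 33635)) = 1/((27805/3 + 21168) + 54715) = 1/(91309/3 + 54715) = 1/(255454/3) = 3/255454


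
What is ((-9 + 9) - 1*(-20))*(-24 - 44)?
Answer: -1360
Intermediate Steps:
((-9 + 9) - 1*(-20))*(-24 - 44) = (0 + 20)*(-68) = 20*(-68) = -1360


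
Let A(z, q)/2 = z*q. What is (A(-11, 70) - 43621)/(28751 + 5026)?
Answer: -45161/33777 ≈ -1.3370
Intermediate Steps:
A(z, q) = 2*q*z (A(z, q) = 2*(z*q) = 2*(q*z) = 2*q*z)
(A(-11, 70) - 43621)/(28751 + 5026) = (2*70*(-11) - 43621)/(28751 + 5026) = (-1540 - 43621)/33777 = -45161*1/33777 = -45161/33777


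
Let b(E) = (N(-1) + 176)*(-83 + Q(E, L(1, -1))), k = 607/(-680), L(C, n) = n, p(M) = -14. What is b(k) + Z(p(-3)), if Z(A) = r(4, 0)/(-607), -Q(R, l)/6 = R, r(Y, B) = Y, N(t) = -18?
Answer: -1265911927/103190 ≈ -12268.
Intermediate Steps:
Q(R, l) = -6*R
k = -607/680 (k = 607*(-1/680) = -607/680 ≈ -0.89265)
Z(A) = -4/607 (Z(A) = 4/(-607) = 4*(-1/607) = -4/607)
b(E) = -13114 - 948*E (b(E) = (-18 + 176)*(-83 - 6*E) = 158*(-83 - 6*E) = -13114 - 948*E)
b(k) + Z(p(-3)) = (-13114 - 948*(-607/680)) - 4/607 = (-13114 + 143859/170) - 4/607 = -2085521/170 - 4/607 = -1265911927/103190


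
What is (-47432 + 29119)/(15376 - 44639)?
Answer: 18313/29263 ≈ 0.62581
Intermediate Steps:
(-47432 + 29119)/(15376 - 44639) = -18313/(-29263) = -18313*(-1/29263) = 18313/29263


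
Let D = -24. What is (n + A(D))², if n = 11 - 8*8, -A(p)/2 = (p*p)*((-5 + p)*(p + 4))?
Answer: 446508613369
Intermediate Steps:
A(p) = -2*p²*(-5 + p)*(4 + p) (A(p) = -2*p*p*(-5 + p)*(p + 4) = -2*p²*(-5 + p)*(4 + p))
n = -53 (n = 11 - 64 = -53)
(n + A(D))² = (-53 + 2*(-24)²*(20 - 24 - 1*(-24)²))² = (-53 + 2*576*(20 - 24 - 1*576))² = (-53 + 2*576*(20 - 24 - 576))² = (-53 + 2*576*(-580))² = (-53 - 668160)² = (-668213)² = 446508613369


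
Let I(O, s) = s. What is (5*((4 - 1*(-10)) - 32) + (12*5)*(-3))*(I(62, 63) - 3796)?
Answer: 1007910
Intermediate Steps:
(5*((4 - 1*(-10)) - 32) + (12*5)*(-3))*(I(62, 63) - 3796) = (5*((4 - 1*(-10)) - 32) + (12*5)*(-3))*(63 - 3796) = (5*((4 + 10) - 32) + 60*(-3))*(-3733) = (5*(14 - 32) - 180)*(-3733) = (5*(-18) - 180)*(-3733) = (-90 - 180)*(-3733) = -270*(-3733) = 1007910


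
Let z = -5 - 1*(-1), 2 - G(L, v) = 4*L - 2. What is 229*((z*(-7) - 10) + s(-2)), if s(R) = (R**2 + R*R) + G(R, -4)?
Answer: 8702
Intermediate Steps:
G(L, v) = 4 - 4*L (G(L, v) = 2 - (4*L - 2) = 2 - (-2 + 4*L) = 2 + (2 - 4*L) = 4 - 4*L)
z = -4 (z = -5 + 1 = -4)
s(R) = 4 - 4*R + 2*R**2 (s(R) = (R**2 + R*R) + (4 - 4*R) = (R**2 + R**2) + (4 - 4*R) = 2*R**2 + (4 - 4*R) = 4 - 4*R + 2*R**2)
229*((z*(-7) - 10) + s(-2)) = 229*((-4*(-7) - 10) + (4 - 4*(-2) + 2*(-2)**2)) = 229*((28 - 10) + (4 + 8 + 2*4)) = 229*(18 + (4 + 8 + 8)) = 229*(18 + 20) = 229*38 = 8702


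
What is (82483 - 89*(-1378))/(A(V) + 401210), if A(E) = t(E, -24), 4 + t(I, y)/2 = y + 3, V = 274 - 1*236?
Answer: 13675/26744 ≈ 0.51133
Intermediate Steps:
V = 38 (V = 274 - 236 = 38)
t(I, y) = -2 + 2*y (t(I, y) = -8 + 2*(y + 3) = -8 + 2*(3 + y) = -8 + (6 + 2*y) = -2 + 2*y)
A(E) = -50 (A(E) = -2 + 2*(-24) = -2 - 48 = -50)
(82483 - 89*(-1378))/(A(V) + 401210) = (82483 - 89*(-1378))/(-50 + 401210) = (82483 + 122642)/401160 = 205125*(1/401160) = 13675/26744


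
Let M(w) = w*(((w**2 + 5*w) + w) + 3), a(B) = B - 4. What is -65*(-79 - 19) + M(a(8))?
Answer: 6542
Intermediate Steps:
a(B) = -4 + B
M(w) = w*(3 + w**2 + 6*w) (M(w) = w*((w**2 + 6*w) + 3) = w*(3 + w**2 + 6*w))
-65*(-79 - 19) + M(a(8)) = -65*(-79 - 19) + (-4 + 8)*(3 + (-4 + 8)**2 + 6*(-4 + 8)) = -65*(-98) + 4*(3 + 4**2 + 6*4) = 6370 + 4*(3 + 16 + 24) = 6370 + 4*43 = 6370 + 172 = 6542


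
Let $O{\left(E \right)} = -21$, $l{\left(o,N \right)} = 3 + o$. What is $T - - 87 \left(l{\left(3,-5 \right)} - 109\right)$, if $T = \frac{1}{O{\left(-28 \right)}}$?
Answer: $- \frac{188182}{21} \approx -8961.0$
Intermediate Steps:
$T = - \frac{1}{21}$ ($T = \frac{1}{-21} = - \frac{1}{21} \approx -0.047619$)
$T - - 87 \left(l{\left(3,-5 \right)} - 109\right) = - \frac{1}{21} - - 87 \left(\left(3 + 3\right) - 109\right) = - \frac{1}{21} - - 87 \left(6 - 109\right) = - \frac{1}{21} - \left(-87\right) \left(-103\right) = - \frac{1}{21} - 8961 = - \frac{188182}{21}$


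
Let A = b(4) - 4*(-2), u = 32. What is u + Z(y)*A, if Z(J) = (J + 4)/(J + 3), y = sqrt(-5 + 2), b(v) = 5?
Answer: 193/4 - 13*I*sqrt(3)/12 ≈ 48.25 - 1.8764*I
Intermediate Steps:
y = I*sqrt(3) (y = sqrt(-3) = I*sqrt(3) ≈ 1.732*I)
A = 13 (A = 5 - 4*(-2) = 5 + 8 = 13)
Z(J) = (4 + J)/(3 + J)
u + Z(y)*A = 32 + ((4 + I*sqrt(3))/(3 + I*sqrt(3)))*13 = 32 + 13*(4 + I*sqrt(3))/(3 + I*sqrt(3))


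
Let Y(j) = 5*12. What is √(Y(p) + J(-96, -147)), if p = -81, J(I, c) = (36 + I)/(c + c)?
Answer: 5*√118/7 ≈ 7.7591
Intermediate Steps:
J(I, c) = (36 + I)/(2*c) (J(I, c) = (36 + I)/((2*c)) = (36 + I)*(1/(2*c)) = (36 + I)/(2*c))
Y(j) = 60
√(Y(p) + J(-96, -147)) = √(60 + (½)*(36 - 96)/(-147)) = √(60 + (½)*(-1/147)*(-60)) = √(60 + 10/49) = √(2950/49) = 5*√118/7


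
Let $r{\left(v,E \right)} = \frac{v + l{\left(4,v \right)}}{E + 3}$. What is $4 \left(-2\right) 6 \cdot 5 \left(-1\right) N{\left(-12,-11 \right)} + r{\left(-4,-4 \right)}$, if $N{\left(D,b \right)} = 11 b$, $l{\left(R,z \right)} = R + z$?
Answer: $-29036$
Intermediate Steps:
$r{\left(v,E \right)} = \frac{4 + 2 v}{3 + E}$ ($r{\left(v,E \right)} = \frac{v + \left(4 + v\right)}{E + 3} = \frac{4 + 2 v}{3 + E}$)
$4 \left(-2\right) 6 \cdot 5 \left(-1\right) N{\left(-12,-11 \right)} + r{\left(-4,-4 \right)} = 4 \left(-2\right) 6 \cdot 5 \left(-1\right) 11 \left(-11\right) + \frac{2 \left(2 - 4\right)}{3 - 4} = \left(-8\right) 30 \left(-1\right) \left(-121\right) + 2 \frac{1}{-1} \left(-2\right) = \left(-240\right) \left(-1\right) \left(-121\right) + 2 \left(-1\right) \left(-2\right) = 240 \left(-121\right) + 4 = -29040 + 4 = -29036$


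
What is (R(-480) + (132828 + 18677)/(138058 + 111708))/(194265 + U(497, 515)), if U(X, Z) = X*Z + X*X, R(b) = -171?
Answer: -42558481/174144098414 ≈ -0.00024439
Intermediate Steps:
U(X, Z) = X² + X*Z (U(X, Z) = X*Z + X² = X² + X*Z)
(R(-480) + (132828 + 18677)/(138058 + 111708))/(194265 + U(497, 515)) = (-171 + (132828 + 18677)/(138058 + 111708))/(194265 + 497*(497 + 515)) = (-171 + 151505/249766)/(194265 + 497*1012) = (-171 + 151505*(1/249766))/(194265 + 502964) = (-171 + 151505/249766)/697229 = -42558481/249766*1/697229 = -42558481/174144098414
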